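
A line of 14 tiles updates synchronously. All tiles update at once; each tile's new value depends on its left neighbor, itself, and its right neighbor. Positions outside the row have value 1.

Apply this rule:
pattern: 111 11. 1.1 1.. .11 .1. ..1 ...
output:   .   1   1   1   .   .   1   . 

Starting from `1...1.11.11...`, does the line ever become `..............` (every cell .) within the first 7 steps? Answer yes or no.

11.1.1.11.11.1
.11.1.1.11.11.
1.11.1.1.11.11
11.11.1.1.11..
.11.11.1.1.111
1.11.11.1.1...
11.11.11.1.1.1
step 7 is 11.11.11.1.1.1, still not uniform .

no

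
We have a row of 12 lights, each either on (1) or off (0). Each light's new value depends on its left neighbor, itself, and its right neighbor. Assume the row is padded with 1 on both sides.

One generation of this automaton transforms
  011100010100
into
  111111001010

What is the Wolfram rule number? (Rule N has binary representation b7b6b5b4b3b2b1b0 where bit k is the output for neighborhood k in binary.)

249

position 2: 111 → 1  (bit 7 = 1)
position 3: 110 → 1  (bit 6 = 1)
position 0: 101 → 1  (bit 5 = 1)
position 4: 100 → 1  (bit 4 = 1)
position 1: 011 → 1  (bit 3 = 1)
position 7: 010 → 0  (bit 2 = 0)
position 6: 001 → 0  (bit 1 = 0)
position 5: 000 → 1  (bit 0 = 1)
bits b7..b0 = 11111001 = 249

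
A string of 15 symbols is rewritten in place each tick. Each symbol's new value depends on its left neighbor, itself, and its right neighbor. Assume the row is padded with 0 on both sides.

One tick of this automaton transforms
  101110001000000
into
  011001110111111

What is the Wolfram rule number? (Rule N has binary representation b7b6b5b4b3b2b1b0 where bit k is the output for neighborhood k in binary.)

59

position 3: 111 → 0  (bit 7 = 0)
position 4: 110 → 0  (bit 6 = 0)
position 1: 101 → 1  (bit 5 = 1)
position 5: 100 → 1  (bit 4 = 1)
position 2: 011 → 1  (bit 3 = 1)
position 0: 010 → 0  (bit 2 = 0)
position 7: 001 → 1  (bit 1 = 1)
position 6: 000 → 1  (bit 0 = 1)
bits b7..b0 = 00111011 = 59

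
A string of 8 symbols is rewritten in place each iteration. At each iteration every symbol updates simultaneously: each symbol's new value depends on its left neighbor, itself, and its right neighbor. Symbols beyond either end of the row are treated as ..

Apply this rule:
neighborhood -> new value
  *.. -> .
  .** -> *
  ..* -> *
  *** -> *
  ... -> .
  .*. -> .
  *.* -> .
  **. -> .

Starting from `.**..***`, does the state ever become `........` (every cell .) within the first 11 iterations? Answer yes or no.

yes

iteration 1: **..***.
iteration 2: *..***..
iteration 3: ..***...
iteration 4: .***....
iteration 5: ***.....
iteration 6: **......
iteration 7: *.......
iteration 8: ........
all cells are . at iteration 8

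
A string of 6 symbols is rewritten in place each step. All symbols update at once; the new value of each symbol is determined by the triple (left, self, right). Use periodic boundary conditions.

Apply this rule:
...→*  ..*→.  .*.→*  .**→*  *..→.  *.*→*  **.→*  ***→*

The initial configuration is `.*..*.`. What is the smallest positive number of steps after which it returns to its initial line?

1

.*..*.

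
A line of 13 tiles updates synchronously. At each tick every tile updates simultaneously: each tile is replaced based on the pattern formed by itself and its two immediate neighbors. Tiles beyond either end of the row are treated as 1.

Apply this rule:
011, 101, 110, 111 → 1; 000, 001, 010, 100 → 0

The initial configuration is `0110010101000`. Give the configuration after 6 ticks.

1110000000000

tick 1: 1110001010000
tick 2: 1110000100000
tick 3: 1110000000000
tick 4: 1110000000000  (fixed point — unchanged through tick 6)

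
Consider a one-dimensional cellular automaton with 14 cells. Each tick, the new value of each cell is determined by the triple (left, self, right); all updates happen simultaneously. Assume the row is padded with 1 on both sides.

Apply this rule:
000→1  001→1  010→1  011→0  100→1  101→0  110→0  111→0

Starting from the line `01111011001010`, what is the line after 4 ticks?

tick 1: 00000000111010
tick 2: 11111111000010
tick 3: 00000000111110
tick 4: 11111111000000

11111111000000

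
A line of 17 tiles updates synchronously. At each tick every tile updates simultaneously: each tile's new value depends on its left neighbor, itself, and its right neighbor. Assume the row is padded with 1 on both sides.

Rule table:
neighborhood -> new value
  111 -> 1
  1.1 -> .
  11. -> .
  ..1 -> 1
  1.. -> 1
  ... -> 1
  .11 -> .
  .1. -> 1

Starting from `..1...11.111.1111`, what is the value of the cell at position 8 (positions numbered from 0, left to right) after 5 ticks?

tick 1: 111111....1...111
tick 2: 11111.11111111.11
tick 3: 1111...111111...1
tick 4: 111.111.1111.111.
tick 5: 11...1...11...1..
position 8 holds .

.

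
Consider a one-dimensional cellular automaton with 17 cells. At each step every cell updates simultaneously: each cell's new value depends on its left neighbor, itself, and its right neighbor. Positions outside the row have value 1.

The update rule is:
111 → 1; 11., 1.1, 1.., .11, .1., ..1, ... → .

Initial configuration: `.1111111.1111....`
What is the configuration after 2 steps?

step 1: ..11111...11.....
step 2: ...111...........

...111...........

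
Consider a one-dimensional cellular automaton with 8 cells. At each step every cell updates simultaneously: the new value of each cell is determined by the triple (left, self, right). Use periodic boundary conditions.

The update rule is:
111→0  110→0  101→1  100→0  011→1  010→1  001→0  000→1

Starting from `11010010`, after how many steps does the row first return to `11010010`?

10110011
01100010
01001010
01001110
01001000
01001011
11001110
10001001
00101001
00111001
00100001
00101101
00111011
00100110
10100100
11100100
10000100
10110100
11101100
10011000
10010010
10010011
00010010
11010010

24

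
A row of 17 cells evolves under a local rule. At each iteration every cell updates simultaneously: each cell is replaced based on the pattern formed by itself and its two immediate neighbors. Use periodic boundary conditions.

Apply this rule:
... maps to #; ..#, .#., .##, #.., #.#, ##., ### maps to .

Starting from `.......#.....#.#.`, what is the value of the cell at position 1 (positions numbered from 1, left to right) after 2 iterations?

######...###.....
.......#.....###.
position 1 holds .

.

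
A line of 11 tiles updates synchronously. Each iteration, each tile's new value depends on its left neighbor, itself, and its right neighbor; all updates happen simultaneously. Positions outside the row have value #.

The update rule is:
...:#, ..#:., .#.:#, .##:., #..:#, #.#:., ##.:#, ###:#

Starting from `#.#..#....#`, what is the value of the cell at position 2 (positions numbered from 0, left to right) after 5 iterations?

#

#.##.####..
#..#..####.
##.##..###.
##..##..##.
###..##..#.
position 2 holds #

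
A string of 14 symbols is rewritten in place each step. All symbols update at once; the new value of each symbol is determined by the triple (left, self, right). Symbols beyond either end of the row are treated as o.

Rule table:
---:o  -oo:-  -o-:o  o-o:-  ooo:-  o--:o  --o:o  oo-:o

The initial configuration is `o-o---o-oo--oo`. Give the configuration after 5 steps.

step 1: o-ooooo--ooo--
step 2: o-----ooo--ooo
step 3: oooooo--ooo---
step 4: -----ooo--oooo
step 5: ooooo--ooo----

ooooo--ooo----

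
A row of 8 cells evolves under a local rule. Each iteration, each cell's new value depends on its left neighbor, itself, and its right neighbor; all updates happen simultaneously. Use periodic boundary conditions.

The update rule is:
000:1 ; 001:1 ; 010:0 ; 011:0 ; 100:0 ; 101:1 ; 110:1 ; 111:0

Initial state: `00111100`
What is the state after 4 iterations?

iteration 1: 11000101
iteration 2: 01011010
iteration 3: 10101100
iteration 4: 01010101

01010101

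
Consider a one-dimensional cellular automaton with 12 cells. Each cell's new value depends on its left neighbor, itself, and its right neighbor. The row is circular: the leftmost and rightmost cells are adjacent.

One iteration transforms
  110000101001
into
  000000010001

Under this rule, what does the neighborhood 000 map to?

At position 3 the neighborhood is 000; the next row has 0 there.

0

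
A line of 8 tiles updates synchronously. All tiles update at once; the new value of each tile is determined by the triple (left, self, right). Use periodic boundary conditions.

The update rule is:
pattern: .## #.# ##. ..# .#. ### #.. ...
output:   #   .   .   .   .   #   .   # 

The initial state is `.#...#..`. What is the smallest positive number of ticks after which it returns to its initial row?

2

...#...#
.#...#..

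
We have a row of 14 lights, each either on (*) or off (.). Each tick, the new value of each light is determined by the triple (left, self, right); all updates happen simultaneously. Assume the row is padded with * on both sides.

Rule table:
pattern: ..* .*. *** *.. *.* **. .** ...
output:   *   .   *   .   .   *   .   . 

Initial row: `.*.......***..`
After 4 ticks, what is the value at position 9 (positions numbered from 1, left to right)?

.

........*.**.*
.......*...*..
......*...*..*
.....*...*..*.
position 9 holds .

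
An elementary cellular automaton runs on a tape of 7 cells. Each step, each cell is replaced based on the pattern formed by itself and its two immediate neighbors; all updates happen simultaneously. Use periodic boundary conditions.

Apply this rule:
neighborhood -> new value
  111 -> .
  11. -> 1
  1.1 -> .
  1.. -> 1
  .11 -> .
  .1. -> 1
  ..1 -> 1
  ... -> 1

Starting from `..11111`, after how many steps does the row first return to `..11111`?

14

11....1
.11111.
1....11
11111..
....111
1111..1
...111.
111..11
..111..
11..111
.111...
1..1111
111....
..11111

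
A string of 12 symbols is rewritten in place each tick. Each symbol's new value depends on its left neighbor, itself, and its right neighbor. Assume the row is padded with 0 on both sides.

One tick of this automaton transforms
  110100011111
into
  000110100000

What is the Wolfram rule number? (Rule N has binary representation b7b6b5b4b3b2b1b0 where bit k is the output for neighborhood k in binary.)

position 8: 111 → 0  (bit 7 = 0)
position 1: 110 → 0  (bit 6 = 0)
position 2: 101 → 0  (bit 5 = 0)
position 4: 100 → 1  (bit 4 = 1)
position 0: 011 → 0  (bit 3 = 0)
position 3: 010 → 1  (bit 2 = 1)
position 6: 001 → 1  (bit 1 = 1)
position 5: 000 → 0  (bit 0 = 0)
bits b7..b0 = 00010110 = 22

22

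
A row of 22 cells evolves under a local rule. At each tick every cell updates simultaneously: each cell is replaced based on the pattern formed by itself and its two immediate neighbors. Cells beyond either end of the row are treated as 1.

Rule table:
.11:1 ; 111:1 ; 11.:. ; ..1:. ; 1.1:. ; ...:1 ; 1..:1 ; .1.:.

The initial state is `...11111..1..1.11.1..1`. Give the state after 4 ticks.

tick 1: 11.1111.1..1...1...1.1
tick 2: 1..111...1..11..11...1
tick 3: .1.11.11..1.1.1.1.11.1
tick 4: ...1..1.1.........1..1

...1..1.1.........1..1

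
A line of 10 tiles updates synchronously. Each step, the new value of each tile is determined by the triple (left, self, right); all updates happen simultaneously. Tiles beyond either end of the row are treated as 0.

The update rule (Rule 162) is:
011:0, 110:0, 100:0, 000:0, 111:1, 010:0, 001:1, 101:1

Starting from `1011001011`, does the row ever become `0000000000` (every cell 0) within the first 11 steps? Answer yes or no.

yes

0100010100
1000101000
0001010000
0010100000
0101000000
1010000000
0100000000
1000000000
0000000000
all cells are 0 at step 9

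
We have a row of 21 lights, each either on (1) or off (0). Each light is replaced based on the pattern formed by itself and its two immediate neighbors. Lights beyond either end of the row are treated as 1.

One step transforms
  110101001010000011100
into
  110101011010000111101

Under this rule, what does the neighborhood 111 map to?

At position 0 the neighborhood is 111; the next row has 1 there.

1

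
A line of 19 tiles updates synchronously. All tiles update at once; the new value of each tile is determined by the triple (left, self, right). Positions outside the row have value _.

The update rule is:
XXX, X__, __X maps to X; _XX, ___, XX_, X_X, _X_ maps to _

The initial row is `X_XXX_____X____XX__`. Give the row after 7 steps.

___X_X___X_X__X__X_
__X___X_X___XX_XX_X
_X_X_X___X_X_______
X_____X_X___X______
_X___X___X_X_X_____
X_X_X_X_X_____X____
_________X___X_X___

_________X___X_X___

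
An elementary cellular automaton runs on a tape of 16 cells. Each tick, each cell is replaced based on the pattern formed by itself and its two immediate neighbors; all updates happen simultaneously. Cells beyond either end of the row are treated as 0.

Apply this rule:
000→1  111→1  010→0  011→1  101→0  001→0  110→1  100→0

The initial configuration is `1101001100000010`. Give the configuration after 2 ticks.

1100001101111000
1101101101111011

1101101101111011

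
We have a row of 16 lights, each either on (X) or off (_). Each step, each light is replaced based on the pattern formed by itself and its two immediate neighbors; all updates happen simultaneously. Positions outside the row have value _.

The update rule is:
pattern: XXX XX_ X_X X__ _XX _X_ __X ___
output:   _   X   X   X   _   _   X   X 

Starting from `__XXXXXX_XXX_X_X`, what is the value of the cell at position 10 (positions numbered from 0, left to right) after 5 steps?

XX_____XX__XX_X_
_XXXXXX_XXX_XX_X
X_____XX__XX_XX_
_XXXXX_XXX_XX_XX
X____XX__XX_XX_X
position 10 holds X

X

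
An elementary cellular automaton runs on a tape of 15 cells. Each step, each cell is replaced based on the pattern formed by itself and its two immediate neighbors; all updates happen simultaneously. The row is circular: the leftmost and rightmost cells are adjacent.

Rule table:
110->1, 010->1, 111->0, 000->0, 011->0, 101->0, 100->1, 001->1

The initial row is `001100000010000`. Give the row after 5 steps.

101110000111011

step 1: 010110000111000
step 2: 110011001001100
step 3: 011101111110111
step 4: 000100000010001
step 5: 101110000111011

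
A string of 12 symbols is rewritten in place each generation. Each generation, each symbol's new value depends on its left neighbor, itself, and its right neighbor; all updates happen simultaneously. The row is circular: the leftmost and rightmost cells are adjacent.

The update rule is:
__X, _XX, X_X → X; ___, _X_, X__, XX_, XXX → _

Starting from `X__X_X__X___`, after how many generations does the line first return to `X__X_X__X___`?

__X_X__X___X
_X_X__X___X_
X_X__X___X__
_X__X___X__X
X__X___X__X_
__X___X__X_X
_X___X__X_X_
X___X__X_X__
___X__X_X__X
__X__X_X__X_
_X__X_X__X__
X__X_X__X___

12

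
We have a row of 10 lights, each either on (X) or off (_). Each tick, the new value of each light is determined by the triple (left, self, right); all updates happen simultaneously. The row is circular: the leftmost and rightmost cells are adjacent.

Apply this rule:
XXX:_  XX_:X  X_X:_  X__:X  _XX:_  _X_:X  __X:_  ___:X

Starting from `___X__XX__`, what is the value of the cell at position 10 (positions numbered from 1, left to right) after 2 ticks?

tick 1: XX_XX__XXX
tick 2: _X__XX____
position 10 holds _

_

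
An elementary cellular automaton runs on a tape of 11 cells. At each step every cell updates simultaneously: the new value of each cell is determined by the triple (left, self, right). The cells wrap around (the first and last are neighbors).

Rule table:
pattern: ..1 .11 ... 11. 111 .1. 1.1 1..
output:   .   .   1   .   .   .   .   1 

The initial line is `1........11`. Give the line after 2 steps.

........111

step 1: .1111111...
step 2: ........111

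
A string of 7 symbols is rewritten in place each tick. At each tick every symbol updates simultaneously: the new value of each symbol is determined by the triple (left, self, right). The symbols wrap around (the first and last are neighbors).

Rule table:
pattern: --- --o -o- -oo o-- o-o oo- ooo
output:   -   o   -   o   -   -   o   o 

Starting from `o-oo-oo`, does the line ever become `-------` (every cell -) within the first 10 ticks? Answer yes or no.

o-oo-oo  (fixed point — unchanged through tick 10)
tick 10 is o-oo-oo, still not uniform -

no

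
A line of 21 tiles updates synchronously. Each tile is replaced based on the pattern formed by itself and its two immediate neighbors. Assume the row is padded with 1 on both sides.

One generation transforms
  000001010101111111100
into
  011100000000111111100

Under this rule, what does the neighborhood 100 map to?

0

At position 0 the neighborhood is 100; the next row has 0 there.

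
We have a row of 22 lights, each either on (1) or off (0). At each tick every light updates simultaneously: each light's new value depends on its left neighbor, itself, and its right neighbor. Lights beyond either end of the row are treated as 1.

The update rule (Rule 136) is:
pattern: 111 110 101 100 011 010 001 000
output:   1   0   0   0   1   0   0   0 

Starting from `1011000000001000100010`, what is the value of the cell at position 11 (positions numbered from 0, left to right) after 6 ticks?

0

0010000000000000000000
0000000000000000000000
0000000000000000000000  (fixed point — unchanged through tick 6)
position 11 holds 0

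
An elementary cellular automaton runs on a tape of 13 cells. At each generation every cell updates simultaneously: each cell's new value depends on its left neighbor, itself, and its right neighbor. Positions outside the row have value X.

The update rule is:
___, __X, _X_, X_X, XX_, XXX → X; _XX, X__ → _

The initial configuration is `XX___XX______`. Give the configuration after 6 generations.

XXXXXXX_XXXX_

XX_XX_X_XXXXX
XXX_XXXX_XXXX
XXXX_XXXX_XXX
XXXXX_XXXX_XX
XXXXXX_XXXX_X
XXXXXXX_XXXX_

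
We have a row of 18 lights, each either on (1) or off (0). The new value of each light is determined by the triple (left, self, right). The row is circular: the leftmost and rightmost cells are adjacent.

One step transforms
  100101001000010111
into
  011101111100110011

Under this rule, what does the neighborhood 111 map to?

1

At position 16 the neighborhood is 111; the next row has 1 there.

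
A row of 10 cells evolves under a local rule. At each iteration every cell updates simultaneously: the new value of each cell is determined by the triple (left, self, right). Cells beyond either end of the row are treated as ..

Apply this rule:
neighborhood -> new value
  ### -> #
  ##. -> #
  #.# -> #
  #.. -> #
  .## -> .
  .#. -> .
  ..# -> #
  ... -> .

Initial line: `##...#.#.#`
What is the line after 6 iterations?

.##.#.#.#.
#.##.#.#.#
.#.##.#.#.
#.#.##.#.#
.#.#.##.#.
#.#.#.##.#

#.#.#.##.#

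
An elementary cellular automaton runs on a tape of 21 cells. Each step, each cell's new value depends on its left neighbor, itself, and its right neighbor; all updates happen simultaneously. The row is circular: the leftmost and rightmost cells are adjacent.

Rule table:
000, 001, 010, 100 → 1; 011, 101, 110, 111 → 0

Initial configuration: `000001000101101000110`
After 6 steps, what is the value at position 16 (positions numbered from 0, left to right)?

111111111100001111001
000000000011110000110
111111111100001111001  (repeats step 1; period 2)
step 6: 000000000011110000110
position 16 holds 0

0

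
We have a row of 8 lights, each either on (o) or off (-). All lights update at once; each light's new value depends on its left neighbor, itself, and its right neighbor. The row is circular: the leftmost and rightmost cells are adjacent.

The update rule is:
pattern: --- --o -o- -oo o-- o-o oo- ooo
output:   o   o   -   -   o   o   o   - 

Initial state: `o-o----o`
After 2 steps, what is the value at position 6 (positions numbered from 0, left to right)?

oo-oooo-
-oo---oo
position 6 holds o

o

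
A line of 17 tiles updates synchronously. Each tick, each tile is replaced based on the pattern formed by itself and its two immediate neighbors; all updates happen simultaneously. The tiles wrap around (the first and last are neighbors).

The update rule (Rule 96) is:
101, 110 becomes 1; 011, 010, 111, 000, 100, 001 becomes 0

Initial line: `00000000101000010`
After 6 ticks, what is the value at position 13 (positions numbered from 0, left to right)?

00000000010000000
00000000000000000
00000000000000000  (fixed point — unchanged through tick 6)
position 13 holds 0

0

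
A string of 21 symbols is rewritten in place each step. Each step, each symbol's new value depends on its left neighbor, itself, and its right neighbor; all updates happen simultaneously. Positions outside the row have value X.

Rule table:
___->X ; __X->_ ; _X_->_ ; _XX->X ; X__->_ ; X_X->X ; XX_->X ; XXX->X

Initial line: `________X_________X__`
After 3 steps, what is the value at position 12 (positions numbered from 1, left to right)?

X

_XXXXXX___XXXXXXX____
XXXXXXX_X_XXXXXXX_XX_
XXXXXXXX_XXXXXXXXXXXX
position 12 holds X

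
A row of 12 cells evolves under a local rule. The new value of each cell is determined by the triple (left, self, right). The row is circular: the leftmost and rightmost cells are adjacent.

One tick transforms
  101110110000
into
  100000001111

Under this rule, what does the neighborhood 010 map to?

At position 0 the neighborhood is 010; the next row has 1 there.

1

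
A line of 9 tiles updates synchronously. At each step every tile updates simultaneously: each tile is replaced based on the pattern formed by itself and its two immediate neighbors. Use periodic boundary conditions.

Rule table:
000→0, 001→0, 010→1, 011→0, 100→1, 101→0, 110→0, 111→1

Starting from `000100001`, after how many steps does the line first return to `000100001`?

18

100110001
010001000
011001100
000100010
000110011
100001000
110001100
001000010
001100011
100010000
110011000
001000100
001100110
000010001
100011001
010000100
011000110
000100001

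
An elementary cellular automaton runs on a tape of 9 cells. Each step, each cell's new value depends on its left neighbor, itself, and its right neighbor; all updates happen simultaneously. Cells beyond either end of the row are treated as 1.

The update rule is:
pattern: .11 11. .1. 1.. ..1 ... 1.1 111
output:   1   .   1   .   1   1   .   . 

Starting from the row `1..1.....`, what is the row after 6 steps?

.1.1.11..

..11.1111
.11..1...
.1..11.11
.1.11..1.
.1.1..11.
.1.1.11..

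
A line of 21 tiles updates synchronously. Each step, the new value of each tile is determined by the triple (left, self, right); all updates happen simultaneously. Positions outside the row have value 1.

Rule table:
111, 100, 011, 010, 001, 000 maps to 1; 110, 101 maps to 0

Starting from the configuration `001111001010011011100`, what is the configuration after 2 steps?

step 1: 111110111011110011011
step 2: 111100110011101110011

111100110011101110011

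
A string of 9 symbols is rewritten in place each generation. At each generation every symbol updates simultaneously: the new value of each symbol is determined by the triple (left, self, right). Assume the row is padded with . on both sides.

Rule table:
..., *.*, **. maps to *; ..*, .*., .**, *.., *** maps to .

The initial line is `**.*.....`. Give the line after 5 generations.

*...*..*.

.**..****
..*.....*
*...***..
..*...*.*
*...*..*.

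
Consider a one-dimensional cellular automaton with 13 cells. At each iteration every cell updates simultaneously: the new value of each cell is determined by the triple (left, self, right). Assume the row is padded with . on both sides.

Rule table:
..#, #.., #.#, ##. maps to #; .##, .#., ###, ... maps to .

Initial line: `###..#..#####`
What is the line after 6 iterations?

.#.#.##..##.#

..###.##....#
.#..##.##..#.
#.##.##.###.#
.#.##.##..##.
#.#.##.###.##
.#.#.##..##.#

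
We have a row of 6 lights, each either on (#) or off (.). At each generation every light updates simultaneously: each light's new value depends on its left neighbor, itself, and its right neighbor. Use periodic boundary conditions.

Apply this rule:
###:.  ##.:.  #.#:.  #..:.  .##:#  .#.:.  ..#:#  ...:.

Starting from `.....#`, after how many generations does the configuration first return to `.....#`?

....#.
...#..
..#...
.#....
#.....
.....#

6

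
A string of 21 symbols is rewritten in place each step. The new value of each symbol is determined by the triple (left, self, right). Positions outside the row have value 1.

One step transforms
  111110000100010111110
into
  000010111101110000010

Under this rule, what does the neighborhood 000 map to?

At position 6 the neighborhood is 000; the next row has 1 there.

1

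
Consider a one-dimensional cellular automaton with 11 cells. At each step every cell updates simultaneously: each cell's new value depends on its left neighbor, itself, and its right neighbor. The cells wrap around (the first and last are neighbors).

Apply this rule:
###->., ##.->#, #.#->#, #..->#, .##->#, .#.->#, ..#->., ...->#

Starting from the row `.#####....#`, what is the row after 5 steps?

##.##.#...#

##...####.#
.###.#..###
##.####.#.#
.###..#####
##.##.#...#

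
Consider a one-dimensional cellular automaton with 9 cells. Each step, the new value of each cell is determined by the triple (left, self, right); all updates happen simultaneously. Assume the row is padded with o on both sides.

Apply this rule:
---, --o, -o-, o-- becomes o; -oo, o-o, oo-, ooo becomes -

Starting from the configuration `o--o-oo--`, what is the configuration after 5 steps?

oooo---oo

-ooo---oo
----ooo--
oooo---oo
----ooo--  (repeats step 2; period 2)
step 5: oooo---oo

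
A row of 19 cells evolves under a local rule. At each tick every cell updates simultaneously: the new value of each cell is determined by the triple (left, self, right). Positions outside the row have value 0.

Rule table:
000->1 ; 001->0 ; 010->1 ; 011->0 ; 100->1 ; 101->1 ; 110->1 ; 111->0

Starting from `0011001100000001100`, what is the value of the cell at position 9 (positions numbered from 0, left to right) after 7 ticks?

0

tick 1: 1001100111111100111
tick 2: 1100110000000110001
tick 3: 0110011111110011101
tick 4: 0011000000011000111
tick 5: 1001111111001110001
tick 6: 1100000001100011101
tick 7: 0111111100111000111
position 9 holds 0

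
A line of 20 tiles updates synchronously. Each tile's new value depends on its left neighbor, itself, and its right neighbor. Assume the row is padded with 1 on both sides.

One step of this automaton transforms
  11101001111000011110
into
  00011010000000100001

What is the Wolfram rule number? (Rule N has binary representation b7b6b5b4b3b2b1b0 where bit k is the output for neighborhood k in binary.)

38

position 0: 111 → 0  (bit 7 = 0)
position 2: 110 → 0  (bit 6 = 0)
position 3: 101 → 1  (bit 5 = 1)
position 5: 100 → 0  (bit 4 = 0)
position 7: 011 → 0  (bit 3 = 0)
position 4: 010 → 1  (bit 2 = 1)
position 6: 001 → 1  (bit 1 = 1)
position 12: 000 → 0  (bit 0 = 0)
bits b7..b0 = 00100110 = 38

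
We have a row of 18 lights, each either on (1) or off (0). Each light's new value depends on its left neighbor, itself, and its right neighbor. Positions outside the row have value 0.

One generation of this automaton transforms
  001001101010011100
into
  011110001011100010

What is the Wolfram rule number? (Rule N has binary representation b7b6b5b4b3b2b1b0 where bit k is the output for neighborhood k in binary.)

position 14: 111 → 0  (bit 7 = 0)
position 6: 110 → 0  (bit 6 = 0)
position 7: 101 → 0  (bit 5 = 0)
position 3: 100 → 1  (bit 4 = 1)
position 5: 011 → 0  (bit 3 = 0)
position 2: 010 → 1  (bit 2 = 1)
position 1: 001 → 1  (bit 1 = 1)
position 0: 000 → 0  (bit 0 = 0)
bits b7..b0 = 00010110 = 22

22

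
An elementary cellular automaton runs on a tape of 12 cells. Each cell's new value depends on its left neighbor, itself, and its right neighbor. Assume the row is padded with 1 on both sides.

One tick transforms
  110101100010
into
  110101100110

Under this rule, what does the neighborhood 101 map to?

At position 2 the neighborhood is 101; the next row has 0 there.

0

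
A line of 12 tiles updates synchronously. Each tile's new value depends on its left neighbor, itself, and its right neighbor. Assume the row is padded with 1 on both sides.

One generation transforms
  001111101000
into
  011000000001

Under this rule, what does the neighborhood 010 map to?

0

At position 8 the neighborhood is 010; the next row has 0 there.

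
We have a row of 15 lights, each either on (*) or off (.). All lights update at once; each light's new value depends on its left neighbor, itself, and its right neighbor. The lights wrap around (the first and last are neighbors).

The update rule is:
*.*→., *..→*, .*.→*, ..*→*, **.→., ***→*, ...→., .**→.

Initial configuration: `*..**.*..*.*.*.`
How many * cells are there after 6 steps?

7

***...****.*.*.
.*.*.*.**..*.*.
**.*.*...***.**
*..*.**.*.*...*
.***....*.**.*.
*.*.*..**....**
count of *: 7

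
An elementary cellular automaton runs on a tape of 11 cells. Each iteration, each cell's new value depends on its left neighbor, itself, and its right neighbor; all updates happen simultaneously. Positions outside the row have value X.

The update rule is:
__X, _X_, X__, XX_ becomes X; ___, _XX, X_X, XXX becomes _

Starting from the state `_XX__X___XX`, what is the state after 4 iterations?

__XXXXX_X__
XX____X_XXX
_XX__XX____
__XXX_XX__X

__XXX_XX__X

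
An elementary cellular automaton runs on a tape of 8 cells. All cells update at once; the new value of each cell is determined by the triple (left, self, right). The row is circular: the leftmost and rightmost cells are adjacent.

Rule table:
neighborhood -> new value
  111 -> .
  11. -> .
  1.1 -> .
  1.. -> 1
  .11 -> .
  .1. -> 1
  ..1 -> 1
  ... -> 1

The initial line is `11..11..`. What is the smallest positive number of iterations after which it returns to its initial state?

2

iteration 1: ..11..11
iteration 2: 11..11..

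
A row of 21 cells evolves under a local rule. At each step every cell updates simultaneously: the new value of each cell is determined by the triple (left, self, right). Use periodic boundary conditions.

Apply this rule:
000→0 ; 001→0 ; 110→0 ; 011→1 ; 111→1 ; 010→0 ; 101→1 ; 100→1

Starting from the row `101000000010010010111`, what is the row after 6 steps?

101010101000000101010

010100000001001001111
101010000000100101110
010101000000010011101
101010100000001011010
010101010000000110101
101010101000000101010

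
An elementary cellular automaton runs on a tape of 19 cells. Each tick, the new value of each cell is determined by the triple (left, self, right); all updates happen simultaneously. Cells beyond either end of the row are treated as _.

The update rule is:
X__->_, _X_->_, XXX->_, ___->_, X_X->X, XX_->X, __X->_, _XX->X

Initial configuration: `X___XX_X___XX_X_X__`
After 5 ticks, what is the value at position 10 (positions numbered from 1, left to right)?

_

____XXX____XXX_X___
____X_X____X_XX____
_____X______XXX____
____________X_X____
_____________X_____
position 10 holds _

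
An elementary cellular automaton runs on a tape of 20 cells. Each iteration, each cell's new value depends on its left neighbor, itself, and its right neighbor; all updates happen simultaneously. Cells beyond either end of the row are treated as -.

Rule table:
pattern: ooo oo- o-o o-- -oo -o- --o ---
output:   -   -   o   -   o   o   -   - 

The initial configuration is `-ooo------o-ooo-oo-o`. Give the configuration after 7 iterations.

-o--------o----o----

-o--------ooo--oo-oo
-o--------o----o-oo-
-o--------o----ooo--
-o--------o----o----
-o--------o----o----  (fixed point — unchanged through iteration 7)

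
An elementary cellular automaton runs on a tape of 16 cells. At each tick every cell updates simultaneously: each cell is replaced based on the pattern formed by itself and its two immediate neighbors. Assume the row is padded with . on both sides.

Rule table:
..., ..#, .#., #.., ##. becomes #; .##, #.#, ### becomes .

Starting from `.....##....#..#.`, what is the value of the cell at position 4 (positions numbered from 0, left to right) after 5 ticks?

tick 1: #####.##########
tick 2: ....#..........#
tick 3: ################
tick 4: ...............#
tick 5: ################
position 4 holds #

#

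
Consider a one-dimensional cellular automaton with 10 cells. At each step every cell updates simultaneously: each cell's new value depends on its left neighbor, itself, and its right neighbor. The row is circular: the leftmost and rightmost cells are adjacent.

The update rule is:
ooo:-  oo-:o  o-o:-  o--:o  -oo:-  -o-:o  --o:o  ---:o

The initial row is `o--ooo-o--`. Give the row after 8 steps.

ooo------o

ooo--o-ooo
--oooo----
oo---ooooo
-oooo-----
o---oooooo
oooo------
---ooooooo
ooo------o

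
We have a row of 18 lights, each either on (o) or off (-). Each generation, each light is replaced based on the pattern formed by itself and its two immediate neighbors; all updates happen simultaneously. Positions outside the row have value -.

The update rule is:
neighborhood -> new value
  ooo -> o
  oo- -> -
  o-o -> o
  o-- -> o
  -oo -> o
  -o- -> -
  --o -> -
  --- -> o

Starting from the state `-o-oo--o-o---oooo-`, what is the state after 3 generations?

-o-o-o-o-o-ooo-o-o

generation 1: --oo-o--o-oo-ooo-o
generation 2: o-o-o-o--oo-ooo-o-
generation 3: -o-o-o-o-o-ooo-o-o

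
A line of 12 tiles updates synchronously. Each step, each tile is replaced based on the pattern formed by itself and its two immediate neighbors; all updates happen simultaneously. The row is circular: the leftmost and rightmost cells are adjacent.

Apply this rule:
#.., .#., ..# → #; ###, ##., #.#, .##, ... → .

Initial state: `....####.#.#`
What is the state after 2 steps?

#..#.....#.#
.####...##..

.####...##..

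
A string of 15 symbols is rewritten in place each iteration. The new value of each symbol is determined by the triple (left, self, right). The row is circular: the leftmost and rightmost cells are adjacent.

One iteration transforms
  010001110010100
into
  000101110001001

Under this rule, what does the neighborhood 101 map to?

1

At position 11 the neighborhood is 101; the next row has 1 there.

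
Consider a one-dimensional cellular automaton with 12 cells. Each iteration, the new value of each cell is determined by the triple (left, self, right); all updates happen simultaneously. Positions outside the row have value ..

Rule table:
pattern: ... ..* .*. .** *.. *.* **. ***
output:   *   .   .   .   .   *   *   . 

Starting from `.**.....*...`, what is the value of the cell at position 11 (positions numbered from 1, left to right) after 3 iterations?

iteration 1: ..*.***...**
iteration 2: *..*..*.*..*
iteration 3: .......*....
position 11 holds .

.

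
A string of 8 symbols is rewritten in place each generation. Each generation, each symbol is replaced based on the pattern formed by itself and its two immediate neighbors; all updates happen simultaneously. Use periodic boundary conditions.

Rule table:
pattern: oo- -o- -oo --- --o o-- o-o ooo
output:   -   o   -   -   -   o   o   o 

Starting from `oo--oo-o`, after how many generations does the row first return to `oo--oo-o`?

o-o---o-
oooo--oo
ooo-o--o
oo-ooo--
--o-o-o-
--oooooo
o--oooo-
oo--oo-o

8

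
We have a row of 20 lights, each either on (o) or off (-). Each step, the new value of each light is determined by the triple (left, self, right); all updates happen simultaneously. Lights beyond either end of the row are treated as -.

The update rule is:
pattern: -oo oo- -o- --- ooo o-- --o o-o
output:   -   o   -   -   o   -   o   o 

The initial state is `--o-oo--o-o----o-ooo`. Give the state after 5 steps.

-o-o-o-o-o----o-o-oo
o-o-o-o-o----o-o-o-o
-o-o-o-o----o-o-o-o-
o-o-o-o----o-o-o-o--
-o-o-o----o-o-o-o---

-o-o-o----o-o-o-o---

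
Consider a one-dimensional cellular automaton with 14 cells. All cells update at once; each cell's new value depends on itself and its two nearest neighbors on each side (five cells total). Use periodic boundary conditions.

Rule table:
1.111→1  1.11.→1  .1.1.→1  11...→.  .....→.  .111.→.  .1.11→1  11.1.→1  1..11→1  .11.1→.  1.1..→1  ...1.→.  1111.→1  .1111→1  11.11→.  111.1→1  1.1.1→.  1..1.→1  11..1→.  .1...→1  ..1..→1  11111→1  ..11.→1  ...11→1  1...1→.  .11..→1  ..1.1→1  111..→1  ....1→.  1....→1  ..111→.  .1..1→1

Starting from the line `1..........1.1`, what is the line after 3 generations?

11111.1...1111

1.1........111
11111.....1.11
11111.1...1111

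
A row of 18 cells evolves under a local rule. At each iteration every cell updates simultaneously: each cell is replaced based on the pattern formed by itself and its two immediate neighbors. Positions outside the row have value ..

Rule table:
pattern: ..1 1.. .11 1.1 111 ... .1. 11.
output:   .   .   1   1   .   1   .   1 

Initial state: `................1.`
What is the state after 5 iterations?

.1..1111111.....1.

111111111111111...
1.............1.11
..11111111111..111
1.1.........1..1.1
.1..1111111.....1.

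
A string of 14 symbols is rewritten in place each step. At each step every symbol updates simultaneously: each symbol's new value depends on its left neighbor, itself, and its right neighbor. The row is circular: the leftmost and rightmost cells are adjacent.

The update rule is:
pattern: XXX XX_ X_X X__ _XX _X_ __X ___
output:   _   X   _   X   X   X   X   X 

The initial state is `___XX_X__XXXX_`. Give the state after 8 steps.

____X_X__XXXX_

XXXXX_XXXX__XX
____X_X__XXXX_
XXXXX_XXXX__XX  (repeats step 1; period 2)
step 8: ____X_X__XXXX_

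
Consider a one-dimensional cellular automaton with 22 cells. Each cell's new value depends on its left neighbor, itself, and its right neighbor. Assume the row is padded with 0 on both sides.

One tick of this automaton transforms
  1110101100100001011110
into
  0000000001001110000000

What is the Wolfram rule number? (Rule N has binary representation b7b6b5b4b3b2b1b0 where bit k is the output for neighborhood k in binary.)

position 1: 111 → 0  (bit 7 = 0)
position 2: 110 → 0  (bit 6 = 0)
position 3: 101 → 0  (bit 5 = 0)
position 8: 100 → 0  (bit 4 = 0)
position 0: 011 → 0  (bit 3 = 0)
position 4: 010 → 0  (bit 2 = 0)
position 9: 001 → 1  (bit 1 = 1)
position 12: 000 → 1  (bit 0 = 1)
bits b7..b0 = 00000011 = 3

3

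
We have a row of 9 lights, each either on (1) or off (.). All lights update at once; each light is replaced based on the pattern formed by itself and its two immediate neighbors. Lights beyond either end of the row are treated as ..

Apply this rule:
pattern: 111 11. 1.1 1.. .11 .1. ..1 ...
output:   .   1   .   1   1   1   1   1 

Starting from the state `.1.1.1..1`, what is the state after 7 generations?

11.1.1111
11.1.1..1
11.1.1111  (repeats generation 1; period 2)
generation 7: 11.1.1111

11.1.1111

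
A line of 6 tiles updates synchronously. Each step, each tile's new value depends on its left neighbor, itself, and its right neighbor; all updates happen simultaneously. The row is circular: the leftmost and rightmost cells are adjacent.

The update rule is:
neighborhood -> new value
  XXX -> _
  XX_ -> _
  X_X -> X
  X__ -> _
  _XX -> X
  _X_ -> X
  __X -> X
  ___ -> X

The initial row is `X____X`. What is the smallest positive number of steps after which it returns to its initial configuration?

6

__XXXX
_XX___
XX__XX
___XX_
XXXX__
X____X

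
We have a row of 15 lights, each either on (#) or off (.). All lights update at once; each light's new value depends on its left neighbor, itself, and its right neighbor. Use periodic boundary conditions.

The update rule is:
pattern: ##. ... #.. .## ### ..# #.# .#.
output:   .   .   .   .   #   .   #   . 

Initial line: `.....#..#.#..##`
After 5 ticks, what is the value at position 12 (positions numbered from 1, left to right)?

.

tick 1: .........#.....
tick 2: ...............
tick 3: ...............  (fixed point — unchanged through tick 5)
position 12 holds .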